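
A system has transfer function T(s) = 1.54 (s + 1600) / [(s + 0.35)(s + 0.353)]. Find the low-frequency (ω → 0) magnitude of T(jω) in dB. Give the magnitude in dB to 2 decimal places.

86.00 dB

T(0) = 1.54 × 1600 / (0.35 × 0.353) = 19943
20 log₁₀(19943) = 85.996 dB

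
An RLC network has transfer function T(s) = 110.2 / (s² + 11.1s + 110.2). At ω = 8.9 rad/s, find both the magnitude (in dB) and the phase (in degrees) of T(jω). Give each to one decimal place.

|T| = 0.5 dB, ∠T = -72.6°

|(j8.9)² + 11.1(j8.9) + 110.2| = |30.99 + j98.79| = 103.5
|T(j8.9)| = 110.2 / 103.5 = 1.0644
20 log₁₀(1.0644) = 0.54 dB
∠[(j8.9)² + 11.1(j8.9) + 110.2] = ∠[30.99 + j98.79] = 72.58°
∠T(j8.9) = −72.58° = -72.58°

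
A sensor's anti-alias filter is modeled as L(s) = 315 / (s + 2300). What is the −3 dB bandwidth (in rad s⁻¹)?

For a single-pole low-pass, the −3 dB point is at the pole: ω = 2300 rad s⁻¹.

2300 rad s⁻¹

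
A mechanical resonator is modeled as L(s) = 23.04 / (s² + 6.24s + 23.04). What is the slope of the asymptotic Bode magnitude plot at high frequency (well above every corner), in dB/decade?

-40 dB/decade

With 0 zeros and 2 poles, the high-frequency asymptotic slope is 20 × (0 − 2) = -40 dB/decade.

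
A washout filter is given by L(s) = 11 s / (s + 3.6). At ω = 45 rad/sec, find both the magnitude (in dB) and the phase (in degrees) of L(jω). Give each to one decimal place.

|L| = 20.8 dB, ∠L = 4.6°

|j45| = 45
|j45 + 3.6| = √(45² + 3.6²) = 45.14
|L(j45)| = 11 × 45 / 45.14 = 10.965
20 log₁₀(10.965) = 20.80 dB
∠(j45) = 90.00°
∠(j45 + 3.6) = arctan(45/3.6) = 85.43°
∠L(j45) = 90.00° − 85.43° = 4.57°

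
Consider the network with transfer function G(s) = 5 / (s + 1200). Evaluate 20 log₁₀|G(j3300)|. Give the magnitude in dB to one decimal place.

|j3300 + 1200| = √(3300² + 1200²) = 3511
|G(j3300)| = 5 / 3511 = 0.0014239
20 log₁₀(0.0014239) = -56.93 dB

-56.9 dB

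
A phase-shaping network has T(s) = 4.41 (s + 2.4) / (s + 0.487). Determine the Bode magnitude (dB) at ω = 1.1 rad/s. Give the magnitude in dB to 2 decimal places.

19.72 dB

|j1.1 + 2.4| = √(1.1² + 2.4²) = 2.64
|j1.1 + 0.487| = √(1.1² + 0.487²) = 1.203
|T(j1.1)| = 4.41 × 2.64 / 1.203 = 9.6782
20 log₁₀(9.6782) = 19.716 dB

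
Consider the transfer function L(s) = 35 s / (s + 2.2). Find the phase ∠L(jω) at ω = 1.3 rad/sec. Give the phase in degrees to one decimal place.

59.4°

∠(j1.3) = 90.00°
∠(j1.3 + 2.2) = arctan(1.3/2.2) = 30.58°
∠L(j1.3) = 90.00° − 30.58° = 59.42°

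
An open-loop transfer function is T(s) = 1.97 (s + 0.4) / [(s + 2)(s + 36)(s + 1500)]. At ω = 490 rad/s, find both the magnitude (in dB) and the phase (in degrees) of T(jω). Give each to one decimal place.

|j490 + 0.4| = √(490² + 0.4²) = 490
|j490 + 2| = √(490² + 2²) = 490
|j490 + 36| = √(490² + 36²) = 491.3
|j490 + 1500| = √(490² + 1500²) = 1578
|T(j490)| = 1.97 × 490 / (490 × 491.3 × 1578) = 2.5409e-06
20 log₁₀(2.5409e-06) = -111.90 dB
∠(j490 + 0.4) = arctan(490/0.4) = 89.95°
∠(j490 + 2) = arctan(490/2) = 89.77°
∠(j490 + 36) = arctan(490/36) = 85.80°
∠(j490 + 1500) = arctan(490/1500) = 18.09°
∠T(j490) = 89.95° − (89.77° + 85.80° + 18.09°) = -103.70°

|T| = -111.9 dB, ∠T = -103.7 deg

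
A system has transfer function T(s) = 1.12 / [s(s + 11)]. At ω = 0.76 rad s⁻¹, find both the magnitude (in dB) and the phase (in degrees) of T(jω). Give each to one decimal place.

|j0.76 + 11| = √(0.76² + 11²) = 11.03
|j0.76| = 0.76
|T(j0.76)| = 1.12 / (11.03 × 0.76) = 0.13365
20 log₁₀(0.13365) = -17.48 dB
∠(j0.76 + 11) = arctan(0.76/11) = 3.95°
∠(j0.76) = 90.00°
∠T(j0.76) = − (3.95° + 90.00°) = -93.95°

|T| = -17.5 dB, ∠T = -94.0°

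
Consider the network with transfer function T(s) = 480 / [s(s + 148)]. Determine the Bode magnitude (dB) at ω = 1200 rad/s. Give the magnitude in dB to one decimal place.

-69.6 dB

|j1200 + 148| = √(1200² + 148²) = 1209
|j1200| = 1200
|T(j1200)| = 480 / (1209 × 1200) = 0.00033083
20 log₁₀(0.00033083) = -69.61 dB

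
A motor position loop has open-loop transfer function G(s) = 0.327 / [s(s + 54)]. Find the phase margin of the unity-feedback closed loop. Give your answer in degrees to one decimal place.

90.0°

Gain crossover: |G(jω)| = 1 at ω ≈ 0.00606 rad s⁻¹.
∠G(j0.00606) = −90° − arctan(0.00606/54) ≈ -90.01°
PM = 180° + (-90.01°) = 89.99°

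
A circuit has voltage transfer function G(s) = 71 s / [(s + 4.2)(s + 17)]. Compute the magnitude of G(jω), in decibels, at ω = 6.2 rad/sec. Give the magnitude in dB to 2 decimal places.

|j6.2| = 6.2
|j6.2 + 4.2| = √(6.2² + 4.2²) = 7.489
|j6.2 + 17| = √(6.2² + 17²) = 18.1
|G(j6.2)| = 71 × 6.2 / (7.489 × 18.1) = 3.2485
20 log₁₀(3.2485) = 10.234 dB

10.23 dB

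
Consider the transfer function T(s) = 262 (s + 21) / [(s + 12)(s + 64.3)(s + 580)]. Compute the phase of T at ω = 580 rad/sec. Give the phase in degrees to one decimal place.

-129.6°

∠(j580 + 21) = arctan(580/21) = 87.93°
∠(j580 + 12) = arctan(580/12) = 88.81°
∠(j580 + 64.3) = arctan(580/64.3) = 83.67°
∠(j580 + 580) = arctan(580/580) = 45.00°
∠T(j580) = 87.93° − (88.81° + 83.67° + 45.00°) = -129.56°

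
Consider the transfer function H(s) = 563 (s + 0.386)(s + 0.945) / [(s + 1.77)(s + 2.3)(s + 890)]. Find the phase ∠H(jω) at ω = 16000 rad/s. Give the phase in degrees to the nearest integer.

∠(j16000 + 0.386) = arctan(16000/0.386) = 90.00°
∠(j16000 + 0.945) = arctan(16000/0.945) = 90.00°
∠(j16000 + 1.77) = arctan(16000/1.77) = 89.99°
∠(j16000 + 2.3) = arctan(16000/2.3) = 89.99°
∠(j16000 + 890) = arctan(16000/890) = 86.82°
∠H(j16000) = 90.00° + 90.00° − (89.99° + 89.99° + 86.82°) = -86.81°

-87°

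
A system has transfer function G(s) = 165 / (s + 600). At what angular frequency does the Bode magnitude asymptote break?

600 rad/s

The single real pole at s = −600 gives a corner at ω = 600 rad/s.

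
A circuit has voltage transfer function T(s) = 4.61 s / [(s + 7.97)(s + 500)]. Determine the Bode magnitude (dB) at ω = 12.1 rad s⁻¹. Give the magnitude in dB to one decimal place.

-42.3 dB

|j12.1| = 12.1
|j12.1 + 7.97| = √(12.1² + 7.97²) = 14.49
|j12.1 + 500| = √(12.1² + 500²) = 500.1
|T(j12.1)| = 4.61 × 12.1 / (14.49 × 500.1) = 0.0076975
20 log₁₀(0.0076975) = -42.27 dB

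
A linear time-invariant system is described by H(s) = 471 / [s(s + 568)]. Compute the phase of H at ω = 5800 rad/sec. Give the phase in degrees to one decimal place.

-174.4 deg

∠(j5800 + 568) = arctan(5800/568) = 84.41°
∠(j5800) = 90.00°
∠H(j5800) = − (84.41° + 90.00°) = -174.41°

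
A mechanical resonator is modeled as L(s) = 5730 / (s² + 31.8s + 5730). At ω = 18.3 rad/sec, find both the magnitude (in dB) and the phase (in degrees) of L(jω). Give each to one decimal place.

|(j18.3)² + 31.8(j18.3) + 5730| = |5395.1 + j581.94| = 5426
|L(j18.3)| = 5730 / 5426 = 1.0559
20 log₁₀(1.0559) = 0.47 dB
∠[(j18.3)² + 31.8(j18.3) + 5730] = ∠[5395.1 + j581.94] = 6.16°
∠L(j18.3) = −6.16° = -6.16°

|L| = 0.5 dB, ∠L = -6.2 deg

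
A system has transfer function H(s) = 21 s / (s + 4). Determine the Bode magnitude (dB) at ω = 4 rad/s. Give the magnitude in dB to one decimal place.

|j4| = 4
|j4 + 4| = √(4² + 4²) = 5.657
|H(j4)| = 21 × 4 / 5.657 = 14.849
20 log₁₀(14.849) = 23.43 dB

23.4 dB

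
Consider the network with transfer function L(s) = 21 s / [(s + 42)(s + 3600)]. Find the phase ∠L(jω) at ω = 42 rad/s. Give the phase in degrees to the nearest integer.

44°

∠(j42) = 90.00°
∠(j42 + 42) = arctan(42/42) = 45.00°
∠(j42 + 3600) = arctan(42/3600) = 0.67°
∠L(j42) = 90.00° − (45.00° + 0.67°) = 44.33°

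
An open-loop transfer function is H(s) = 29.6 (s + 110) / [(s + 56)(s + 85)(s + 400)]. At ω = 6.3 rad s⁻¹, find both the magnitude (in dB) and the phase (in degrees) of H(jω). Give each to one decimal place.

|H| = -55.4 dB, ∠H = -8.3°

|j6.3 + 110| = √(6.3² + 110²) = 110.2
|j6.3 + 56| = √(6.3² + 56²) = 56.35
|j6.3 + 85| = √(6.3² + 85²) = 85.23
|j6.3 + 400| = √(6.3² + 400²) = 400
|H(j6.3)| = 29.6 × 110.2 / (56.35 × 85.23 × 400) = 0.0016973
20 log₁₀(0.0016973) = -55.40 dB
∠(j6.3 + 110) = arctan(6.3/110) = 3.28°
∠(j6.3 + 56) = arctan(6.3/56) = 6.42°
∠(j6.3 + 85) = arctan(6.3/85) = 4.24°
∠(j6.3 + 400) = arctan(6.3/400) = 0.90°
∠H(j6.3) = 3.28° − (6.42° + 4.24° + 0.90°) = -8.28°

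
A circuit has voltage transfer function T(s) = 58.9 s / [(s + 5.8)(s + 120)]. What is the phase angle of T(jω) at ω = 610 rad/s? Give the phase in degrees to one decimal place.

∠(j610) = 90.00°
∠(j610 + 5.8) = arctan(610/5.8) = 89.46°
∠(j610 + 120) = arctan(610/120) = 78.87°
∠T(j610) = 90.00° − (89.46° + 78.87°) = -78.33°

-78.3°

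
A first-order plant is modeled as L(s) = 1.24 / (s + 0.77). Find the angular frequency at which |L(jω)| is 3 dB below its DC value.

0.77 rad/s

For a single-pole low-pass, the −3 dB point is at the pole: ω = 0.77 rad/s.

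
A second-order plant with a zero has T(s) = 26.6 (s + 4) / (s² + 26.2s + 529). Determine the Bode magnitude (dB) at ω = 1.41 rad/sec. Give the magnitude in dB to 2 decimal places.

-13.41 dB

|j1.41 + 4| = √(1.41² + 4²) = 4.241
|(j1.41)² + 26.2(j1.41) + 529| = |527.01 + j36.942| = 528.3
|T(j1.41)| = 26.6 × 4.241 / 528.3 = 0.21355
20 log₁₀(0.21355) = -13.410 dB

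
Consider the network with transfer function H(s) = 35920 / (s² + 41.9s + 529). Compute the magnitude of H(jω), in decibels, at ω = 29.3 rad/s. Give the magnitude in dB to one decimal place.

|(j29.3)² + 41.9(j29.3) + 529| = |-329.49 + j1227.7| = 1271
|H(j29.3)| = 35920 / 1271 = 28.259
20 log₁₀(28.259) = 29.02 dB

29.0 dB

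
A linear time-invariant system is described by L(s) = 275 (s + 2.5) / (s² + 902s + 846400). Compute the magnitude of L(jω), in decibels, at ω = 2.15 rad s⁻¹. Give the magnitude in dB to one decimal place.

|j2.15 + 2.5| = √(2.15² + 2.5²) = 3.297
|(j2.15)² + 902(j2.15) + 846400| = |8.464e+05 + j1939.3| = 8.464e+05
|L(j2.15)| = 275 × 3.297 / 8.464e+05 = 0.0010713
20 log₁₀(0.0010713) = -59.40 dB

-59.4 dB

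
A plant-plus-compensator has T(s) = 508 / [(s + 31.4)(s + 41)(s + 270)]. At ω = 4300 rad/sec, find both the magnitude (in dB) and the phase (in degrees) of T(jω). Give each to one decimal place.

|T| = -163.9 dB, ∠T = -265.4°

|j4300 + 31.4| = √(4300² + 31.4²) = 4300
|j4300 + 41| = √(4300² + 41²) = 4300
|j4300 + 270| = √(4300² + 270²) = 4308
|T(j4300)| = 508 / (4300 × 4300 × 4308) = 6.3764e-09
20 log₁₀(6.3764e-09) = -163.91 dB
∠(j4300 + 31.4) = arctan(4300/31.4) = 89.58°
∠(j4300 + 41) = arctan(4300/41) = 89.45°
∠(j4300 + 270) = arctan(4300/270) = 86.41°
∠T(j4300) = − (89.58° + 89.45° + 86.41°) = -265.44°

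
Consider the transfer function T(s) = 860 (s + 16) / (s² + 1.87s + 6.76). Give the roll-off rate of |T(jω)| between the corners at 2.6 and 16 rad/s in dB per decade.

In this band the factors already past their corner are: complex pole pair at ωₙ ≈ 2.6; net slope = -40 dB/decade.

-40 dB/decade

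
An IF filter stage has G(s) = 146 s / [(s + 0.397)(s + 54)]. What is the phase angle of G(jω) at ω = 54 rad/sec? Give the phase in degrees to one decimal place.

∠(j54) = 90.00°
∠(j54 + 0.397) = arctan(54/0.397) = 89.58°
∠(j54 + 54) = arctan(54/54) = 45.00°
∠G(j54) = 90.00° − (89.58° + 45.00°) = -44.58°

-44.6°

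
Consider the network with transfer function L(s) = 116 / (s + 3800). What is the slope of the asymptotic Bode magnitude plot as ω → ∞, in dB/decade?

With 0 zeros and 1 pole, the high-frequency asymptotic slope is 20 × (0 − 1) = -20 dB/decade.

-20 dB/decade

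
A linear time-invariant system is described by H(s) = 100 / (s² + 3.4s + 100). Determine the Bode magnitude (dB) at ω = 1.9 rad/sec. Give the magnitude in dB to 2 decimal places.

|(j1.9)² + 3.4(j1.9) + 100| = |96.39 + j6.46| = 96.61
|H(j1.9)| = 100 / 96.61 = 1.0351
20 log₁₀(1.0351) = 0.300 dB

0.30 dB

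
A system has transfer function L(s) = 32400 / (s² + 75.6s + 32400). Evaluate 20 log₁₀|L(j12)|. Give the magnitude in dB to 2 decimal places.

|(j12)² + 75.6(j12) + 32400| = |32256 + j907.2| = 3.227e+04
|L(j12)| = 32400 / 3.227e+04 = 1.0041
20 log₁₀(1.0041) = 0.035 dB

0.04 dB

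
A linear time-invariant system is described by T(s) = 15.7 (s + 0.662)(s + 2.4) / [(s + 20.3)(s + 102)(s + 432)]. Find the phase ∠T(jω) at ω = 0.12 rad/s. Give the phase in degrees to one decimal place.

12.7°

∠(j0.12 + 0.662) = arctan(0.12/0.662) = 10.27°
∠(j0.12 + 2.4) = arctan(0.12/2.4) = 2.86°
∠(j0.12 + 20.3) = arctan(0.12/20.3) = 0.34°
∠(j0.12 + 102) = arctan(0.12/102) = 0.07°
∠(j0.12 + 432) = arctan(0.12/432) = 0.02°
∠T(j0.12) = 10.27° + 2.86° − (0.34° + 0.07° + 0.02°) = 12.71°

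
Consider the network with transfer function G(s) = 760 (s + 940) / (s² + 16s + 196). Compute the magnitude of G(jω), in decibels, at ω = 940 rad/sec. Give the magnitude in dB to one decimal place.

|j940 + 940| = √(940² + 940²) = 1329
|(j940)² + 16(j940) + 196| = |-8.834e+05 + j15040| = 8.835e+05
|G(j940)| = 760 × 1329 / 8.835e+05 = 1.1435
20 log₁₀(1.1435) = 1.16 dB

1.2 dB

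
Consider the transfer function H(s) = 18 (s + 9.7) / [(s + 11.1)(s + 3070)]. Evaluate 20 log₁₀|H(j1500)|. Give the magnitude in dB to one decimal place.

-45.6 dB

|j1500 + 9.7| = √(1500² + 9.7²) = 1500
|j1500 + 11.1| = √(1500² + 11.1²) = 1500
|j1500 + 3070| = √(1500² + 3070²) = 3417
|H(j1500)| = 18 × 1500 / (1500 × 3417) = 0.005268
20 log₁₀(0.005268) = -45.57 dB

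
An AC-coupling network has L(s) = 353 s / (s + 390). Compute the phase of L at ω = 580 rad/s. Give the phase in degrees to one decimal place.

33.9°

∠(j580) = 90.00°
∠(j580 + 390) = arctan(580/390) = 56.08°
∠L(j580) = 90.00° − 56.08° = 33.92°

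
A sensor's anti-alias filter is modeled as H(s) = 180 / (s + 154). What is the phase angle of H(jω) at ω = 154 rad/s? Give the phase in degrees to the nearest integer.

∠(j154 + 154) = arctan(154/154) = 45.00°
∠H(j154) = −45.00° = -45.00°

-45°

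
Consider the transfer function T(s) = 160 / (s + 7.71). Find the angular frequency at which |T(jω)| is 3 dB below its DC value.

For a single-pole low-pass, the −3 dB point is at the pole: ω = 7.71 rad s⁻¹.

7.71 rad s⁻¹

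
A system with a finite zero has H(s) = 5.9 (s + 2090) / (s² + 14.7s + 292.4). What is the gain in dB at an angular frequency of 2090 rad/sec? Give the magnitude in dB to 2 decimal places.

-47.98 dB

|j2090 + 2090| = √(2090² + 2090²) = 2956
|(j2090)² + 14.7(j2090) + 292.4| = |-4.3678e+06 + j30723| = 4.368e+06
|H(j2090)| = 5.9 × 2956 / 4.368e+06 = 0.0039924
20 log₁₀(0.0039924) = -47.975 dB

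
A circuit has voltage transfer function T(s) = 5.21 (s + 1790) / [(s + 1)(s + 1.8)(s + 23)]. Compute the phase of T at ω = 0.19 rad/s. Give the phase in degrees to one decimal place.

∠(j0.19 + 1790) = arctan(0.19/1790) = 0.01°
∠(j0.19 + 1) = arctan(0.19/1) = 10.76°
∠(j0.19 + 1.8) = arctan(0.19/1.8) = 6.03°
∠(j0.19 + 23) = arctan(0.19/23) = 0.47°
∠T(j0.19) = 0.01° − (10.76° + 6.03° + 0.47°) = -17.25°

-17.3°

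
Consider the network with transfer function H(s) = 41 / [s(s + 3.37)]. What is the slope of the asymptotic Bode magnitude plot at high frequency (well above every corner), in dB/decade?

-40 dB/decade

With 0 zeros and 2 poles, the high-frequency asymptotic slope is 20 × (0 − 2) = -40 dB/decade.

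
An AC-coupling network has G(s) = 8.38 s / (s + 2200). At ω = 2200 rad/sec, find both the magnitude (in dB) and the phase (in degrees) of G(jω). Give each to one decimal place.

|j2200| = 2200
|j2200 + 2200| = √(2200² + 2200²) = 3111
|G(j2200)| = 8.38 × 2200 / 3111 = 5.9256
20 log₁₀(5.9256) = 15.45 dB
∠(j2200) = 90.00°
∠(j2200 + 2200) = arctan(2200/2200) = 45.00°
∠G(j2200) = 90.00° − 45.00° = 45.00°

|G| = 15.5 dB, ∠G = 45.0°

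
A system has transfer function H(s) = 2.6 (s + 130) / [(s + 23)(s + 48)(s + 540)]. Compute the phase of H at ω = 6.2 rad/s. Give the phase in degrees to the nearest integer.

∠(j6.2 + 130) = arctan(6.2/130) = 2.73°
∠(j6.2 + 23) = arctan(6.2/23) = 15.09°
∠(j6.2 + 48) = arctan(6.2/48) = 7.36°
∠(j6.2 + 540) = arctan(6.2/540) = 0.66°
∠H(j6.2) = 2.73° − (15.09° + 7.36° + 0.66°) = -20.37°

-20°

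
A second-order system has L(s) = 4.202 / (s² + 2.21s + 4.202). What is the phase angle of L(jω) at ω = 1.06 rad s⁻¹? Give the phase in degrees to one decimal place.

∠[(j1.06)² + 2.21(j1.06) + 4.202] = ∠[3.0784 + j2.3426] = 37.27°
∠L(j1.06) = −37.27° = -37.27°

-37.3 deg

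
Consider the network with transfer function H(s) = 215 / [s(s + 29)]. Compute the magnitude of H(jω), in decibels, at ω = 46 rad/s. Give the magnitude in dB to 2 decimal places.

|j46 + 29| = √(46² + 29²) = 54.38
|j46| = 46
|H(j46)| = 215 / (54.38 × 46) = 0.085952
20 log₁₀(0.085952) = -21.315 dB

-21.31 dB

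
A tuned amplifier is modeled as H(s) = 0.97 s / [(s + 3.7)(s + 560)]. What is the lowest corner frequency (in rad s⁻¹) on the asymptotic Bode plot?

Break frequencies occur at each pole and zero magnitude: 3.7 rad s⁻¹, 560 rad s⁻¹.
The lowest is 3.7 rad s⁻¹.

3.7 rad s⁻¹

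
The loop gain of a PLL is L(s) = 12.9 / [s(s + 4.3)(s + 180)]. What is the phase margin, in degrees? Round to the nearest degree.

90 deg

Gain crossover: |L(jω)| = 1 at ω ≈ 0.0167 rad s⁻¹.
∠L(j0.0167) = −90° − arctan(0.0167/4.3) − arctan(0.0167/180) ≈ -90.23°
PM = 180° + (-90.23°) = 89.77°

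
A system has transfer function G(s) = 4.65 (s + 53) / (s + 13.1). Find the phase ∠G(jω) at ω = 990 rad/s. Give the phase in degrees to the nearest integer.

-2°

∠(j990 + 53) = arctan(990/53) = 86.94°
∠(j990 + 13.1) = arctan(990/13.1) = 89.24°
∠G(j990) = 86.94° − 89.24° = -2.31°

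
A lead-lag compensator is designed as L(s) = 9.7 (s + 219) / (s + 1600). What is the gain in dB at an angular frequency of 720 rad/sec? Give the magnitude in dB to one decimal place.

12.4 dB

|j720 + 219| = √(720² + 219²) = 752.6
|j720 + 1600| = √(720² + 1600²) = 1755
|L(j720)| = 9.7 × 752.6 / 1755 = 4.1606
20 log₁₀(4.1606) = 12.38 dB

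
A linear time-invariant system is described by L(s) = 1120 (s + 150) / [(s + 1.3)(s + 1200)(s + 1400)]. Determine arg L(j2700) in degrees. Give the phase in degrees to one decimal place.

-131.8 deg

∠(j2700 + 150) = arctan(2700/150) = 86.82°
∠(j2700 + 1.3) = arctan(2700/1.3) = 89.97°
∠(j2700 + 1200) = arctan(2700/1200) = 66.04°
∠(j2700 + 1400) = arctan(2700/1400) = 62.59°
∠L(j2700) = 86.82° − (89.97° + 66.04° + 62.59°) = -131.78°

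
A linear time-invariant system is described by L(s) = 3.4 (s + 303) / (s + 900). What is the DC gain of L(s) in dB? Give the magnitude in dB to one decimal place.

L(0) = 3.4 × 303 / 900 = 1.1447
20 log₁₀(1.1447) = 1.17 dB

1.2 dB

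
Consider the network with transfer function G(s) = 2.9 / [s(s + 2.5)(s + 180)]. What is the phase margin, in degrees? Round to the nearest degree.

90°

Gain crossover: |G(jω)| = 1 at ω ≈ 0.00644 rad s⁻¹.
∠G(j0.00644) = −90° − arctan(0.00644/2.5) − arctan(0.00644/180) ≈ -90.15°
PM = 180° + (-90.15°) = 89.85°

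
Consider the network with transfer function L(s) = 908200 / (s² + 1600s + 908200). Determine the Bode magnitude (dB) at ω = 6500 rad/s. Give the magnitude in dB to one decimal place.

-33.4 dB

|(j6500)² + 1600(j6500) + 908200| = |-4.1342e+07 + j1.04e+07| = 4.263e+07
|L(j6500)| = 908200 / 4.263e+07 = 0.021304
20 log₁₀(0.021304) = -33.43 dB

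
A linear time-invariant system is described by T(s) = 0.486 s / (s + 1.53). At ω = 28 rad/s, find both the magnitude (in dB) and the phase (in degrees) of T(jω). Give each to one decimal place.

|j28| = 28
|j28 + 1.53| = √(28² + 1.53²) = 28.04
|T(j28)| = 0.486 × 28 / 28.04 = 0.48528
20 log₁₀(0.48528) = -6.28 dB
∠(j28) = 90.00°
∠(j28 + 1.53) = arctan(28/1.53) = 86.87°
∠T(j28) = 90.00° − 86.87° = 3.13°

|T| = -6.3 dB, ∠T = 3.1°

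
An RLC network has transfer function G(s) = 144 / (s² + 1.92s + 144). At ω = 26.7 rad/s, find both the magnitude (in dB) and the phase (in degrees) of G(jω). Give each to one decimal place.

|(j26.7)² + 1.92(j26.7) + 144| = |-568.89 + j51.264| = 571.2
|G(j26.7)| = 144 / 571.2 = 0.2521
20 log₁₀(0.2521) = -11.97 dB
∠[(j26.7)² + 1.92(j26.7) + 144] = ∠[-568.89 + j51.264] = 174.85°
∠G(j26.7) = −174.85° = -174.85°

|G| = -12.0 dB, ∠G = -174.9 deg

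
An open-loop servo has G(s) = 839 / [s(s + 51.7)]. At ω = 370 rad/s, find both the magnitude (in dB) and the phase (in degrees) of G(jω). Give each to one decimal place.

|G| = -44.3 dB, ∠G = -172.0°

|j370 + 51.7| = √(370² + 51.7²) = 373.6
|j370| = 370
|G(j370)| = 839 / (373.6 × 370) = 0.0060696
20 log₁₀(0.0060696) = -44.34 dB
∠(j370 + 51.7) = arctan(370/51.7) = 82.05°
∠(j370) = 90.00°
∠G(j370) = − (82.05° + 90.00°) = -172.05°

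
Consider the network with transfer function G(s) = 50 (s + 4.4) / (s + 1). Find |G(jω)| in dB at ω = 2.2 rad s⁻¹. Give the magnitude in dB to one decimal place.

|j2.2 + 4.4| = √(2.2² + 4.4²) = 4.919
|j2.2 + 1| = √(2.2² + 1²) = 2.417
|G(j2.2)| = 50 × 4.919 / 2.417 = 101.78
20 log₁₀(101.78) = 40.15 dB

40.2 dB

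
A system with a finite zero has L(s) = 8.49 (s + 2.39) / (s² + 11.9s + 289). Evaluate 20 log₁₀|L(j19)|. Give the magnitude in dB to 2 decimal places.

-3.28 dB

|j19 + 2.39| = √(19² + 2.39²) = 19.15
|(j19)² + 11.9(j19) + 289| = |-72 + j226.1| = 237.3
|L(j19)| = 8.49 × 19.15 / 237.3 = 0.68517
20 log₁₀(0.68517) = -3.284 dB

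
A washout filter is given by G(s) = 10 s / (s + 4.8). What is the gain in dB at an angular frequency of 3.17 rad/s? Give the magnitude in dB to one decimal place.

14.8 dB

|j3.17| = 3.17
|j3.17 + 4.8| = √(3.17² + 4.8²) = 5.752
|G(j3.17)| = 10 × 3.17 / 5.752 = 5.5108
20 log₁₀(5.5108) = 14.82 dB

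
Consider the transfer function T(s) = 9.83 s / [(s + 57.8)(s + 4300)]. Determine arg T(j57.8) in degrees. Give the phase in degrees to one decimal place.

44.2°

∠(j57.8) = 90.00°
∠(j57.8 + 57.8) = arctan(57.8/57.8) = 45.00°
∠(j57.8 + 4300) = arctan(57.8/4300) = 0.77°
∠T(j57.8) = 90.00° − (45.00° + 0.77°) = 44.23°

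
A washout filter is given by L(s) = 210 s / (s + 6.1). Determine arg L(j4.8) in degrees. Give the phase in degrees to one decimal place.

51.8 deg

∠(j4.8) = 90.00°
∠(j4.8 + 6.1) = arctan(4.8/6.1) = 38.20°
∠L(j4.8) = 90.00° − 38.20° = 51.80°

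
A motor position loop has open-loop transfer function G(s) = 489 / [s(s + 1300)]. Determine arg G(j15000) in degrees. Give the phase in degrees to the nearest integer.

-175 deg

∠(j15000 + 1300) = arctan(15000/1300) = 85.05°
∠(j15000) = 90.00°
∠G(j15000) = − (85.05° + 90.00°) = -175.05°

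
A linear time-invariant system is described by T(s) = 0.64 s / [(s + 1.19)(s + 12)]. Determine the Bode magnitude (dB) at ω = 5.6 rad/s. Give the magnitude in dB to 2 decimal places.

-26.51 dB

|j5.6| = 5.6
|j5.6 + 1.19| = √(5.6² + 1.19²) = 5.725
|j5.6 + 12| = √(5.6² + 12²) = 13.24
|T(j5.6)| = 0.64 × 5.6 / (5.725 × 13.24) = 0.047274
20 log₁₀(0.047274) = -26.508 dB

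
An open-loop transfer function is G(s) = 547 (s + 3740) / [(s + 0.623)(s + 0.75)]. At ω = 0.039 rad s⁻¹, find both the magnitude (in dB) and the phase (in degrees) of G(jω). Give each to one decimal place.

|j0.039 + 3740| = √(0.039² + 3740²) = 3740
|j0.039 + 0.623| = √(0.039² + 0.623²) = 0.6242
|j0.039 + 0.75| = √(0.039² + 0.75²) = 0.751
|G(j0.039)| = 547 × 3740 / (0.6242 × 0.751) = 4.3639e+06
20 log₁₀(4.3639e+06) = 132.80 dB
∠(j0.039 + 3740) = arctan(0.039/3740) = 0.00°
∠(j0.039 + 0.623) = arctan(0.039/0.623) = 3.58°
∠(j0.039 + 0.75) = arctan(0.039/0.75) = 2.98°
∠G(j0.039) = 0.00° − (3.58° + 2.98°) = -6.56°

|G| = 132.8 dB, ∠G = -6.6°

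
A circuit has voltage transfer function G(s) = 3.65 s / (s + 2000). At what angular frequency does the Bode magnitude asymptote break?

The single real pole at s = −2000 gives a corner at ω = 2000 rad/s.

2000 rad/s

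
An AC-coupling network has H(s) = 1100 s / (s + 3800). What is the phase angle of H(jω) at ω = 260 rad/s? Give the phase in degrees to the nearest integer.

86°

∠(j260) = 90.00°
∠(j260 + 3800) = arctan(260/3800) = 3.91°
∠H(j260) = 90.00° − 3.91° = 86.09°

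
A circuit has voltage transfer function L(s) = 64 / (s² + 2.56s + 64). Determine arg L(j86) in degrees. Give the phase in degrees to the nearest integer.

-178°

∠[(j86)² + 2.56(j86) + 64] = ∠[-7332 + j220.16] = 178.28°
∠L(j86) = −178.28° = -178.28°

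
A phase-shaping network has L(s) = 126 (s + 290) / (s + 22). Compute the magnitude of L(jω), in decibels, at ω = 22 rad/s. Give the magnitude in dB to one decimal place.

61.4 dB

|j22 + 290| = √(22² + 290²) = 290.8
|j22 + 22| = √(22² + 22²) = 31.11
|L(j22)| = 126 × 290.8 / 31.11 = 1177.8
20 log₁₀(1177.8) = 61.42 dB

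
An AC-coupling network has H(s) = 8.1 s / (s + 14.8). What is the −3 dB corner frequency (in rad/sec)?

For a single-pole high-pass, the −3 dB point is at the pole: ω = 14.8 rad/sec.

14.8 rad/sec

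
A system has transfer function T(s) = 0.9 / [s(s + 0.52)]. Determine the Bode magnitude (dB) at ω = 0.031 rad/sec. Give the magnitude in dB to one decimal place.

|j0.031 + 0.52| = √(0.031² + 0.52²) = 0.5209
|j0.031| = 0.031
|T(j0.031)| = 0.9 / (0.5209 × 0.031) = 55.732
20 log₁₀(55.732) = 34.92 dB

34.9 dB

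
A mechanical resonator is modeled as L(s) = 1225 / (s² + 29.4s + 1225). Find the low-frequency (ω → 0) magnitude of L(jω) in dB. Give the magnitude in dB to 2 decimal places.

0.00 dB

L(0) = 1225 / 1225 = 1
20 log₁₀(1) = 0.000 dB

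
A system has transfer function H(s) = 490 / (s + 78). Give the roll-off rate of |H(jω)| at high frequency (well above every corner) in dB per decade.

With 0 zeros and 1 pole, the high-frequency asymptotic slope is 20 × (0 − 1) = -20 dB/decade.

-20 dB/decade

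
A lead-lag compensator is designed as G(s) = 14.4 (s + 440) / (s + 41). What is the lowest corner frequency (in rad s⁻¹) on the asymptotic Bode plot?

41 rad s⁻¹

Break frequencies occur at each pole and zero magnitude: 41 rad s⁻¹, 440 rad s⁻¹.
The lowest is 41 rad s⁻¹.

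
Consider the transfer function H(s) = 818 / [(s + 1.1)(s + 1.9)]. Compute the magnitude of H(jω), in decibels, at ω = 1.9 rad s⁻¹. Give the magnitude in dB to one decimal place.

42.8 dB

|j1.9 + 1.1| = √(1.9² + 1.1²) = 2.195
|j1.9 + 1.9| = √(1.9² + 1.9²) = 2.687
|H(j1.9)| = 818 / (2.195 × 2.687) = 138.66
20 log₁₀(138.66) = 42.84 dB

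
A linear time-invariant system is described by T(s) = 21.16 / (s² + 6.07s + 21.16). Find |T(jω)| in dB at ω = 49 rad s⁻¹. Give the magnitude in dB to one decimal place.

|(j49)² + 6.07(j49) + 21.16| = |-2379.8 + j297.43| = 2398
|T(j49)| = 21.16 / 2398 = 0.0088227
20 log₁₀(0.0088227) = -41.09 dB

-41.1 dB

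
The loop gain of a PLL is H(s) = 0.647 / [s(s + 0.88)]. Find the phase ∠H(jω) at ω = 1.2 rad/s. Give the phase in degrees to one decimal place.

∠(j1.2 + 0.88) = arctan(1.2/0.88) = 53.75°
∠(j1.2) = 90.00°
∠H(j1.2) = − (53.75° + 90.00°) = -143.75°

-143.7°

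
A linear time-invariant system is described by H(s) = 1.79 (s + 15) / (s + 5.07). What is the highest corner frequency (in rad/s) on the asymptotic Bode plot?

Break frequencies occur at each pole and zero magnitude: 5.07 rad/s, 15 rad/s.
The highest is 15 rad/s.

15 rad/s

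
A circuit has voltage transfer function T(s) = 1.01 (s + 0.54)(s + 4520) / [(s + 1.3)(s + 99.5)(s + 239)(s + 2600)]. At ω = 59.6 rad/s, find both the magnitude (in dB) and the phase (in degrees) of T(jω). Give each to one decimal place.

|T| = -84.2 dB, ∠T = -44.8°

|j59.6 + 0.54| = √(59.6² + 0.54²) = 59.6
|j59.6 + 4520| = √(59.6² + 4520²) = 4520
|j59.6 + 1.3| = √(59.6² + 1.3²) = 59.61
|j59.6 + 99.5| = √(59.6² + 99.5²) = 116
|j59.6 + 239| = √(59.6² + 239²) = 246.3
|j59.6 + 2600| = √(59.6² + 2600²) = 2601
|T(j59.6)| = 1.01 × 59.6 × 4520 / (59.61 × 116 × 246.3 × 2601) = 6.1436e-05
20 log₁₀(6.1436e-05) = -84.23 dB
∠(j59.6 + 0.54) = arctan(59.6/0.54) = 89.48°
∠(j59.6 + 4520) = arctan(59.6/4520) = 0.76°
∠(j59.6 + 1.3) = arctan(59.6/1.3) = 88.75°
∠(j59.6 + 99.5) = arctan(59.6/99.5) = 30.92°
∠(j59.6 + 239) = arctan(59.6/239) = 14.00°
∠(j59.6 + 2600) = arctan(59.6/2600) = 1.31°
∠T(j59.6) = 89.48° + 0.76° − (88.75° + 30.92° + 14.00° + 1.31°) = -44.75°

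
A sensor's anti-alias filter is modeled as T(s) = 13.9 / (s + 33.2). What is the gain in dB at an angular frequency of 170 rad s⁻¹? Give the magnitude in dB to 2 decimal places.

-21.91 dB

|j170 + 33.2| = √(170² + 33.2²) = 173.2
|T(j170)| = 13.9 / 173.2 = 0.080249
20 log₁₀(0.080249) = -21.911 dB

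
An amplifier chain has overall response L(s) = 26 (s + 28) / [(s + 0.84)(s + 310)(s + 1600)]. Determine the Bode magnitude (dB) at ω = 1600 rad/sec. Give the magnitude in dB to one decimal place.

-103.0 dB

|j1600 + 28| = √(1600² + 28²) = 1600
|j1600 + 0.84| = √(1600² + 0.84²) = 1600
|j1600 + 310| = √(1600² + 310²) = 1630
|j1600 + 1600| = √(1600² + 1600²) = 2263
|L(j1600)| = 26 × 1600 / (1600 × 1630 × 2263) = 7.0515e-06
20 log₁₀(7.0515e-06) = -103.03 dB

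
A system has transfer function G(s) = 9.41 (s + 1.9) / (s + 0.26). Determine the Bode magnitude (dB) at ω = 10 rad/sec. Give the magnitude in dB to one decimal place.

|j10 + 1.9| = √(10² + 1.9²) = 10.18
|j10 + 0.26| = √(10² + 0.26²) = 10
|G(j10)| = 9.41 × 10.18 / 10 = 9.5751
20 log₁₀(9.5751) = 19.62 dB

19.6 dB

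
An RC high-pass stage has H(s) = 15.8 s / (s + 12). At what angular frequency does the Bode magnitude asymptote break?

The single real pole at s = −12 gives a corner at ω = 12 rad/s.

12 rad/s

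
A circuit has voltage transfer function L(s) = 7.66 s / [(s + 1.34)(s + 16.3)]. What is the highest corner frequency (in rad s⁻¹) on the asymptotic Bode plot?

16.3 rad s⁻¹

Break frequencies occur at each pole and zero magnitude: 1.34 rad s⁻¹, 16.3 rad s⁻¹.
The highest is 16.3 rad s⁻¹.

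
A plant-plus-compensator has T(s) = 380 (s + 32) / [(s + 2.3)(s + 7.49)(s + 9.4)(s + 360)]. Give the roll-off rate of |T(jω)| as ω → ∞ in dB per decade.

-60 dB/decade

With 1 zero and 4 poles, the high-frequency asymptotic slope is 20 × (1 − 4) = -60 dB/decade.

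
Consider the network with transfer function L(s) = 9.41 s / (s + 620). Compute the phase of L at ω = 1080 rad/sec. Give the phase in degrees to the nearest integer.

∠(j1080) = 90.00°
∠(j1080 + 620) = arctan(1080/620) = 60.14°
∠L(j1080) = 90.00° − 60.14° = 29.86°

30 deg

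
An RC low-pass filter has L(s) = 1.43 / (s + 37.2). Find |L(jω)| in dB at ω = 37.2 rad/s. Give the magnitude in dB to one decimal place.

|j37.2 + 37.2| = √(37.2² + 37.2²) = 52.61
|L(j37.2)| = 1.43 / 52.61 = 0.027182
20 log₁₀(0.027182) = -31.31 dB

-31.3 dB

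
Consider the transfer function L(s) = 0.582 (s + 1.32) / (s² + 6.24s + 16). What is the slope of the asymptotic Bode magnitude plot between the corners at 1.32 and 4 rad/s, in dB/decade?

In this band the factors already past their corner are: zero at 1.32; net slope = 20 dB/decade.

20 dB/decade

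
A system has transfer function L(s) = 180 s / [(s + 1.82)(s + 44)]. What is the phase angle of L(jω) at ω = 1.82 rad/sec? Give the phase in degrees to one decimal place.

∠(j1.82) = 90.00°
∠(j1.82 + 1.82) = arctan(1.82/1.82) = 45.00°
∠(j1.82 + 44) = arctan(1.82/44) = 2.37°
∠L(j1.82) = 90.00° − (45.00° + 2.37°) = 42.63°

42.6°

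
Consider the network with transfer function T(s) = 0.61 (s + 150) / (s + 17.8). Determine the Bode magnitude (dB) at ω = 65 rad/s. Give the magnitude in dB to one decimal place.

3.4 dB

|j65 + 150| = √(65² + 150²) = 163.5
|j65 + 17.8| = √(65² + 17.8²) = 67.39
|T(j65)| = 0.61 × 163.5 / 67.39 = 1.4797
20 log₁₀(1.4797) = 3.40 dB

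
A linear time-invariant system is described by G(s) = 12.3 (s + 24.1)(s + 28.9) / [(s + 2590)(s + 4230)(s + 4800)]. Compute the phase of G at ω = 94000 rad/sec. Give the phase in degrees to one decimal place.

∠(j94000 + 24.1) = arctan(94000/24.1) = 89.99°
∠(j94000 + 28.9) = arctan(94000/28.9) = 89.98°
∠(j94000 + 2590) = arctan(94000/2590) = 88.42°
∠(j94000 + 4230) = arctan(94000/4230) = 87.42°
∠(j94000 + 4800) = arctan(94000/4800) = 87.08°
∠G(j94000) = 89.99° + 89.98° − (88.42° + 87.42° + 87.08°) = -82.95°

-83.0°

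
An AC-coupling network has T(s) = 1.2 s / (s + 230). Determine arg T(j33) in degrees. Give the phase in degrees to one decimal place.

∠(j33) = 90.00°
∠(j33 + 230) = arctan(33/230) = 8.16°
∠T(j33) = 90.00° − 8.16° = 81.84°

81.8°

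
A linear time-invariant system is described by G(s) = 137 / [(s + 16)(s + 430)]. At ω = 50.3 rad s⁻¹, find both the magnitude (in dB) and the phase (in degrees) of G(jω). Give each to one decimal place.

|j50.3 + 16| = √(50.3² + 16²) = 52.78
|j50.3 + 430| = √(50.3² + 430²) = 432.9
|G(j50.3)| = 137 / (52.78 × 432.9) = 0.0059952
20 log₁₀(0.0059952) = -44.44 dB
∠(j50.3 + 16) = arctan(50.3/16) = 72.35°
∠(j50.3 + 430) = arctan(50.3/430) = 6.67°
∠G(j50.3) = − (72.35° + 6.67°) = -79.03°

|G| = -44.4 dB, ∠G = -79.0 deg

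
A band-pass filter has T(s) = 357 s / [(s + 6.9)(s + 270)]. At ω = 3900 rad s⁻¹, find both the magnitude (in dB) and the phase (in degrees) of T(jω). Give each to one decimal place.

|j3900| = 3900
|j3900 + 6.9| = √(3900² + 6.9²) = 3900
|j3900 + 270| = √(3900² + 270²) = 3909
|T(j3900)| = 357 × 3900 / (3900 × 3909) = 0.09132
20 log₁₀(0.09132) = -20.79 dB
∠(j3900) = 90.00°
∠(j3900 + 6.9) = arctan(3900/6.9) = 89.90°
∠(j3900 + 270) = arctan(3900/270) = 86.04°
∠T(j3900) = 90.00° − (89.90° + 86.04°) = -85.94°

|T| = -20.8 dB, ∠T = -85.9°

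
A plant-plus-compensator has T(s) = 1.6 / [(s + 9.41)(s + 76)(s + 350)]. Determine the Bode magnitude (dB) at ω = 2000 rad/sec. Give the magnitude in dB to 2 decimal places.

-194.12 dB

|j2000 + 9.41| = √(2000² + 9.41²) = 2000
|j2000 + 76| = √(2000² + 76²) = 2001
|j2000 + 350| = √(2000² + 350²) = 2030
|T(j2000)| = 1.6 / (2000 × 2001 × 2030) = 1.9686e-10
20 log₁₀(1.9686e-10) = -194.117 dB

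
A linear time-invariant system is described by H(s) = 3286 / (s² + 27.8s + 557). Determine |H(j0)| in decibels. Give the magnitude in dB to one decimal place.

H(0) = 3286 / 557 = 5.8995
20 log₁₀(5.8995) = 15.42 dB

15.4 dB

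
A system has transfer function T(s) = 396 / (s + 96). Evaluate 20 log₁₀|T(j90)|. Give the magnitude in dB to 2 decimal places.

9.57 dB

|j90 + 96| = √(90² + 96²) = 131.6
|T(j90)| = 396 / 131.6 = 3.0093
20 log₁₀(3.0093) = 9.569 dB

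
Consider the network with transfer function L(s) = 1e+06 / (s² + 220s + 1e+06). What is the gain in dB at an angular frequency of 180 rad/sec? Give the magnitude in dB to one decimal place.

|(j180)² + 220(j180) + 1e+06| = |9.676e+05 + j39600| = 9.684e+05
|L(j180)| = 1e+06 / 9.684e+05 = 1.0326
20 log₁₀(1.0326) = 0.28 dB

0.3 dB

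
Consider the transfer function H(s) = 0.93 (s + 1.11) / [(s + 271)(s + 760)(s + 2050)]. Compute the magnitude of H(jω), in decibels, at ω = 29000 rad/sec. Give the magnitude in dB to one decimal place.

|j29000 + 1.11| = √(29000² + 1.11²) = 2.9e+04
|j29000 + 271| = √(29000² + 271²) = 2.9e+04
|j29000 + 760| = √(29000² + 760²) = 2.901e+04
|j29000 + 2050| = √(29000² + 2050²) = 2.907e+04
|H(j29000)| = 0.93 × 2.9e+04 / (2.9e+04 × 2.901e+04 × 2.907e+04) = 1.1026e-09
20 log₁₀(1.1026e-09) = -179.15 dB

-179.2 dB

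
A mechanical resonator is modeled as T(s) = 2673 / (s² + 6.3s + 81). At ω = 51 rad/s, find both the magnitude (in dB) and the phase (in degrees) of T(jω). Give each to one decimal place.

|(j51)² + 6.3(j51) + 81| = |-2520 + j321.3| = 2540
|T(j51)| = 2673 / 2540 = 1.0522
20 log₁₀(1.0522) = 0.44 dB
∠[(j51)² + 6.3(j51) + 81] = ∠[-2520 + j321.3] = 172.73°
∠T(j51) = −172.73° = -172.73°

|T| = 0.4 dB, ∠T = -172.7°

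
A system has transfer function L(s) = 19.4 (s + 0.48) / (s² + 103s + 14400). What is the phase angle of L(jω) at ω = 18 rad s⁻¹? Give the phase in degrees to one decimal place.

81.0°

∠(j18 + 0.48) = arctan(18/0.48) = 88.47°
∠[(j18)² + 103(j18) + 14400] = ∠[14076 + j1854] = 7.50°
∠L(j18) = 88.47° − 7.50° = 80.97°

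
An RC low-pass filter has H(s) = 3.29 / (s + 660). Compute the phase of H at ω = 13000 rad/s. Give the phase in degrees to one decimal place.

∠(j13000 + 660) = arctan(13000/660) = 87.09°
∠H(j13000) = −87.09° = -87.09°

-87.1 deg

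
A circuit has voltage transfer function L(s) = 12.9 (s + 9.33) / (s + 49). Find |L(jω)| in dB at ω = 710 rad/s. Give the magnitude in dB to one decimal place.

|j710 + 9.33| = √(710² + 9.33²) = 710.1
|j710 + 49| = √(710² + 49²) = 711.7
|L(j710)| = 12.9 × 710.1 / 711.7 = 12.87
20 log₁₀(12.87) = 22.19 dB

22.2 dB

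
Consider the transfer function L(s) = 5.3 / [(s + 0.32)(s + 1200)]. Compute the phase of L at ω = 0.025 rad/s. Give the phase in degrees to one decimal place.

∠(j0.025 + 0.32) = arctan(0.025/0.32) = 4.47°
∠(j0.025 + 1200) = arctan(0.025/1200) = 0.00°
∠L(j0.025) = − (4.47° + 0.00°) = -4.47°

-4.5°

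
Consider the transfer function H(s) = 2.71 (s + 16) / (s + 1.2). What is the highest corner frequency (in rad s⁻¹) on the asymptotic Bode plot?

Break frequencies occur at each pole and zero magnitude: 1.2 rad s⁻¹, 16 rad s⁻¹.
The highest is 16 rad s⁻¹.

16 rad s⁻¹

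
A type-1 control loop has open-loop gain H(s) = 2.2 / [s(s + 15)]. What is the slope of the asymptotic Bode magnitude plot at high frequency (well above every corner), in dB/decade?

-40 dB/decade

With 0 zeros and 2 poles, the high-frequency asymptotic slope is 20 × (0 − 2) = -40 dB/decade.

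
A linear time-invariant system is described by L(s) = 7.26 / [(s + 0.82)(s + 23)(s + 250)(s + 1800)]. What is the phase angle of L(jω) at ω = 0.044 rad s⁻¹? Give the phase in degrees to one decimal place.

-3.2°

∠(j0.044 + 0.82) = arctan(0.044/0.82) = 3.07°
∠(j0.044 + 23) = arctan(0.044/23) = 0.11°
∠(j0.044 + 250) = arctan(0.044/250) = 0.01°
∠(j0.044 + 1800) = arctan(0.044/1800) = 0.00°
∠L(j0.044) = − (3.07° + 0.11° + 0.01° + 0.00°) = -3.19°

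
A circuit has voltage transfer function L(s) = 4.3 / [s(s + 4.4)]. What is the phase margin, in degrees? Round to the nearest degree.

Gain crossover: |L(jω)| = 1 at ω ≈ 0.955 rad/s.
∠L(j0.955) = −90° − arctan(0.955/4.4) ≈ -102.25°
PM = 180° + (-102.25°) = 77.75°

78°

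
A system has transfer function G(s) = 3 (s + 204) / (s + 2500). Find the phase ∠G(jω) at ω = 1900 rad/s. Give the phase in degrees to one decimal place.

46.6°

∠(j1900 + 204) = arctan(1900/204) = 83.87°
∠(j1900 + 2500) = arctan(1900/2500) = 37.23°
∠G(j1900) = 83.87° − 37.23° = 46.64°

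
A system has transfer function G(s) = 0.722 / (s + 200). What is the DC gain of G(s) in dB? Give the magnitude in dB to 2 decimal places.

-48.85 dB

G(0) = 0.722 / 200 = 0.00361
20 log₁₀(0.00361) = -48.850 dB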